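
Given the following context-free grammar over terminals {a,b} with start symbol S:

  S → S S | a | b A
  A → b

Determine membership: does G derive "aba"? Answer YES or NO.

Convert to CNF:
  S -> S S | T0 A | a
  A -> b
  T0 -> b

CYK table (by increasing span):
  [0..0]={S}  "a"
  [1..1]={A,T0}  "b"  orig:{A}
  [2..2]={S}  "a"
  [0..1]=∅  "ab"
  [1..2]=∅  "ba"
  [0..2]=∅  "aba"

S ∉ T[0,2] ⇒ NO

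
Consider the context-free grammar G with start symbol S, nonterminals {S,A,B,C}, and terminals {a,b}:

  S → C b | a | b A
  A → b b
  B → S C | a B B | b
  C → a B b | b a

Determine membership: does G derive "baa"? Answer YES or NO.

CNF form of G:
  S -> C T0 | T0 A | a
  A -> T0 T0
  B -> S C | T1 X2 | b
  C -> T0 T1 | T1 X3
  T0 -> b
  T1 -> a
  X2 -> B B
  X3 -> B T0

CYK fill:
  T[0,0] 'b' = {B,T0}  orig:{B}
  T[1,1] 'a' = {S,T1}  orig:{S}
  T[2,2] 'a' = {S,T1}  orig:{S}
  T[0,1] 'ba' = {C}
  T[1,2] 'aa' = ∅
  T[0,2] 'baa' = ∅

S ∉ T[0,2] ⇒ NO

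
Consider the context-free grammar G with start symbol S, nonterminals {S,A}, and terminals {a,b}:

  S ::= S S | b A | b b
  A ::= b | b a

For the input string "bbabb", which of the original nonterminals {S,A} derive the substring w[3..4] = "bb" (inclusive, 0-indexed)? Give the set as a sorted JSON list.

CNF form of G:
  S -> S S | T0 A | T0 T0
  A -> T0 T1 | b
  T0 -> b
  T1 -> a

CYK fill, restricted to cells inside w[3..4]:
  cell(3,3) b: {A,T0}  orig:{A}
  cell(4,4) b: {A,T0}  orig:{A}
  cell(3,4) bb: {S}

Original NTs in T[3,4] deriving "bb": ["S"]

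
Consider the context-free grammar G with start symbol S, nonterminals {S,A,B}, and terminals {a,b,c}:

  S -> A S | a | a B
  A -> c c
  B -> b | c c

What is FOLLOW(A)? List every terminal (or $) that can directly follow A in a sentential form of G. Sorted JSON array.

FIRST sets, iterate to fixpoint:
iter 1:
  A via A→c c: +{c}
  B via B→b: +{b}
  B via B→c c: +{c}
  S via S→A S: +{c}
  S via S→a: +{a}
  FIRST[S]={a,c}  FIRST[A]={c}  FIRST[B]={b,c}
iter 2: (stable)
  FIRST[S]={a,c}  FIRST[A]={c}  FIRST[B]={b,c}

FOLLOW sets:
initialize: $ ∈ FOLLOW(S)
iter 1:
  S→A S: FOLLOW(A) ⊇ FIRST(S) = {a,c}; new: +{a,c}
  S→a B: FOLLOW(B) ⊇ FOLLOW(S) ⊇ {$}; new: +{$}
  FOLLOW[S]={$}  FOLLOW[A]={a,c}  FOLLOW[B]={$}
iter 2: (no change)
  FOLLOW[S]={$}  FOLLOW[A]={a,c}  FOLLOW[B]={$}

FOLLOW(A) = ["a", "c"]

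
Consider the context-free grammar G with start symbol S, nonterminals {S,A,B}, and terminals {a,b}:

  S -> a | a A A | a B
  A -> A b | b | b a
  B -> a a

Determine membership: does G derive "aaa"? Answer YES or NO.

CNF form of G:
  S -> T1 B | T1 X2 | a
  A -> A T0 | T0 T1 | b
  B -> T1 T1
  T0 -> b
  T1 -> a
  X2 -> A A

Fill CYK table bottom-up:
  T[0,0] 'a' = {S,T1}  orig:{S}
  T[1,1] 'a' = {S,T1}  orig:{S}
  T[2,2] 'a' = {S,T1}  orig:{S}
  T[0,1] 'aa' = {B}
  T[1,2] 'aa' = {B}
  T[0,2] 'aaa' = {S}

S ∈ T[0,2] ⇒ YES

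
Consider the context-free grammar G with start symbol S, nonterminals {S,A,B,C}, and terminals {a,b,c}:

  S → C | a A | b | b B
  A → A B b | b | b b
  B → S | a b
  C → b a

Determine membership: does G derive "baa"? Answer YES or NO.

CNF form of G:
  S -> T0 B | T0 T1 | T1 A | b
  A -> A X2 | T0 T0 | b
  B -> T0 B | T0 T1 | T1 A | T1 T0 | b
  C -> T0 T1
  T0 -> b
  T1 -> a
  X2 -> B T0

Fill CYK table bottom-up:
  cell(0,0) b: {A,B,S,T0}  orig:{A,B,S}
  cell(1,1) a: {T1}  orig:{}
  cell(2,2) a: {T1}  orig:{}
  cell(0,1) ba: {B,C,S}
  cell(1,2) aa: ∅
  cell(0,2) baa: ∅

S ∉ T[0,2] ⇒ NO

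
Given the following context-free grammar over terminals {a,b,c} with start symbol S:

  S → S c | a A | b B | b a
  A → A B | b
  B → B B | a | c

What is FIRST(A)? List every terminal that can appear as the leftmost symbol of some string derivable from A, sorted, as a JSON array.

FIRST sets, iterate to fixpoint:
iter 1:
  A via A→b: +{b}
  B via B→a: +{a}
  B via B→c: +{c}
  S via S→a A: +{a}
  S via S→b B: +{b}
  FIRST(S)={a,b}  FIRST(A)={b}  FIRST(B)={a,c}
iter 2: (stable)
  FIRST(S)={a,b}  FIRST(A)={b}  FIRST(B)={a,c}

FIRST(A) = ["b"]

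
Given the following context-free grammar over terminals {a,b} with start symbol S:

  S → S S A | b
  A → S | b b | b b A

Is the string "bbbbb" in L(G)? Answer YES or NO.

CNF form of G:
  S -> S X3 | b
  A -> S X1 | T0 T0 | T0 X2 | b
  T0 -> b
  X1 -> S A
  X2 -> T0 A
  X3 -> S A

CYK fill:
  T[0,0] 'b' = {A,S,T0}  orig:{A,S}
  T[1,1] 'b' = {A,S,T0}  orig:{A,S}
  T[2,2] 'b' = {A,S,T0}  orig:{A,S}
  T[3,3] 'b' = {A,S,T0}  orig:{A,S}
  T[4,4] 'b' = {A,S,T0}  orig:{A,S}
  T[0,1] 'bb' = {A,X1,X2,X3}  orig:{A}
  T[1,2] 'bb' = {A,X1,X2,X3}  orig:{A}
  T[2,3] 'bb' = {A,X1,X2,X3}  orig:{A}
  T[3,4] 'bb' = {A,X1,X2,X3}  orig:{A}
  T[0,2] 'bbb' = {A,S,X1,X2,X3}  orig:{A,S}
  T[1,3] 'bbb' = {A,S,X1,X2,X3}  orig:{A,S}
  T[2,4] 'bbb' = {A,S,X1,X2,X3}  orig:{A,S}
  T[0,3] 'bbbb' = {A,S,X1,X2,X3}  orig:{A,S}
  T[1,4] 'bbbb' = {A,S,X1,X2,X3}  orig:{A,S}
  T[0,4] 'bbbbb' = {A,S,X1,X2,X3}  orig:{A,S}

S ∈ T[0,4] ⇒ YES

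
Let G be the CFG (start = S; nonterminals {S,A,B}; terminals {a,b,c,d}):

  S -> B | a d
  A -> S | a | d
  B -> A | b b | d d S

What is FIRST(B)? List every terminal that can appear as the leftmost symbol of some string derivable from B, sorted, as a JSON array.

Compute FIRST by fixpoint:
iter 1:
  A via A→a: +{a}
  A via A→d: +{d}
  B via B→A: +{a,d}
  B via B→b b: +{b}
  S via S→B: +{a,b,d}
  FIRST[S]={a,b,d}  FIRST[A]={a,d}  FIRST[B]={a,b,d}
iter 2:
  A via A→S: +{b}
  FIRST[S]={a,b,d}  FIRST[A]={a,b,d}  FIRST[B]={a,b,d}
iter 3: done
  FIRST[S]={a,b,d}  FIRST[A]={a,b,d}  FIRST[B]={a,b,d}

FIRST(B) = ["a", "b", "d"]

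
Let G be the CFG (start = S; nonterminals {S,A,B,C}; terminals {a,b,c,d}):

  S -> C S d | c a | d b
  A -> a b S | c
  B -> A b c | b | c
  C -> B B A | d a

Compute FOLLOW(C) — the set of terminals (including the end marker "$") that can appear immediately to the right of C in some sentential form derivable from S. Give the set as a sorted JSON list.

Compute FIRST by fixpoint:
pass 1:
  A via A→a b S: +{a}
  A via A→c: +{c}
  B via B→A b c: +{a,c}
  B via B→b: +{b}
  C via C→B B A: +{a,b,c}
  C via C→d a: +{d}
  S via S→C S d: +{a,b,c,d}
  FIRST[S]={a,b,c,d}  FIRST[A]={a,c}  FIRST[B]={a,b,c}  FIRST[C]={a,b,c,d}
pass 2: — fixpoint
  FIRST[S]={a,b,c,d}  FIRST[A]={a,c}  FIRST[B]={a,b,c}  FIRST[C]={a,b,c,d}

FOLLOW iteration:
seed FOLLOW(S) with $
pass 1:
  B→A b c: FOLLOW(A) ⊇ FIRST(b) = {b}; new: +{b}
  C→B B A: FOLLOW(B) ⊇ FIRST(B) = {a,b,c}; new: +{a,b,c}
  S→C S d: FOLLOW(C) ⊇ FIRST(S) = {a,b,c,d}; new: +{a,b,c,d}
  S→C S d: FOLLOW(S) ⊇ FIRST(d) = {d}; new: +{d}
  FOLLOW[S]={$,d}  FOLLOW[A]={b}  FOLLOW[B]={a,b,c}  FOLLOW[C]={a,b,c,d}
pass 2:
  A→a b S: FOLLOW(S) ⊇ FOLLOW(A) ⊇ {b}; new: +{b}
  C→B B A: FOLLOW(A) ⊇ FOLLOW(C) ⊇ {a,b,c,d}; new: +{a,c,d}
  FOLLOW[S]={$,b,d}  FOLLOW[A]={a,b,c,d}  FOLLOW[B]={a,b,c}  FOLLOW[C]={a,b,c,d}
pass 3:
  A→a b S: FOLLOW(S) ⊇ FOLLOW(A) ⊇ {a,b,c,d}; new: +{a,c}
  FOLLOW[S]={$,a,b,c,d}  FOLLOW[A]={a,b,c,d}  FOLLOW[B]={a,b,c}  FOLLOW[C]={a,b,c,d}
pass 4: (no change)
  FOLLOW[S]={$,a,b,c,d}  FOLLOW[A]={a,b,c,d}  FOLLOW[B]={a,b,c}  FOLLOW[C]={a,b,c,d}

FOLLOW(C) = ["a", "b", "c", "d"]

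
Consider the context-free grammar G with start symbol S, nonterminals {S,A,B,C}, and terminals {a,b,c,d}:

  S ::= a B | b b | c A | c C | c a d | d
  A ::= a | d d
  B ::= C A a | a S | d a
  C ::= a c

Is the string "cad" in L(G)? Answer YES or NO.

Convert to CNF:
  S -> T1 B | T2 A | T2 C | T2 X5 | T3 T3 | d
  A -> T0 T0 | a
  B -> C X4 | T0 T1 | T1 S
  C -> T1 T2
  T0 -> d
  T1 -> a
  T2 -> c
  T3 -> b
  X4 -> A T1
  X5 -> T1 T0

Fill CYK table bottom-up:
  [0..0]={T2}  "c"  orig:{}
  [1..1]={A,T1}  "a"  orig:{A}
  [2..2]={S,T0}  "d"  orig:{S}
  [0..1]={S}  "ca"
  [1..2]={B,X5}  "ad"  orig:{B}
  [0..2]={S}  "cad"

S ∈ T[0,2] ⇒ YES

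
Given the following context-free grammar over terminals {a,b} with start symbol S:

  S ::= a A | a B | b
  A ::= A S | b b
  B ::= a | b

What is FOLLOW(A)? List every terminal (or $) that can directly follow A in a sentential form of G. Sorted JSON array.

Compute FIRST by fixpoint:
pass 1:
  A via A→b b: +{b}
  B via B→a: +{a}
  B via B→b: +{b}
  S via S→a A: +{a}
  S via S→b: +{b}
  FIRST[S]={a,b}  FIRST[A]={b}  FIRST[B]={a,b}
pass 2: (stable)
  FIRST[S]={a,b}  FIRST[A]={b}  FIRST[B]={a,b}

FOLLOW sets:
FOLLOW(S) := {$}
round 1:
  A→A S: FOLLOW(A) ⊇ FIRST(S) = {a,b}; new: +{a,b}
  A→A S: FOLLOW(S) ⊇ FOLLOW(A) ⊇ {a,b}; new: +{a,b}
  S→a A: FOLLOW(A) ⊇ FOLLOW(S) ⊇ {$,a,b}; new: +{$}
  S→a B: FOLLOW(B) ⊇ FOLLOW(S) ⊇ {$,a,b}; new: +{$,a,b}
  FOLLOW[S]={$,a,b}  FOLLOW[A]={$,a,b}  FOLLOW[B]={$,a,b}
round 2: — fixpoint
  FOLLOW[S]={$,a,b}  FOLLOW[A]={$,a,b}  FOLLOW[B]={$,a,b}

FOLLOW(A) = ["$", "a", "b"]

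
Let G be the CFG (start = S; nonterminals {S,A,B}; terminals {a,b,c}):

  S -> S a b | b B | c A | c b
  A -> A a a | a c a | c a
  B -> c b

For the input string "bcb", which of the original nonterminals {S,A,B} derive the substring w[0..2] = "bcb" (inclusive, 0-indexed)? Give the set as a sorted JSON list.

CNF form of G:
  S -> S X5 | T1 A | T1 T2 | T2 B
  A -> A X3 | T0 X4 | T1 T0
  B -> T1 T2
  T0 -> a
  T1 -> c
  T2 -> b
  X3 -> T0 T0
  X4 -> T1 T0
  X5 -> T0 T2

CYK fill, restricted to cells inside w[0..2]:
  [0..0]={T2}  "b"  orig:{}
  [1..1]={T1}  "c"  orig:{}
  [2..2]={T2}  "b"  orig:{}
  [0..1]=∅  "bc"
  [1..2]={B,S}  "cb"
  [0..2]={S}  "bcb"

Original NTs in T[0,2] deriving "bcb": ["S"]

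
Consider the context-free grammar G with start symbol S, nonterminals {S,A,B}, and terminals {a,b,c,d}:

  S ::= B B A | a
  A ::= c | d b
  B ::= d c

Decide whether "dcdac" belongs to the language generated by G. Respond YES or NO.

Convert to CNF:
  S -> B X3 | a
  A -> T0 T1 | c
  B -> T0 T2
  T0 -> d
  T1 -> b
  T2 -> c
  X3 -> B A

CYK fill:
  [0..0]={T0}  "d"  orig:{}
  [1..1]={A,T2}  "c"  orig:{A}
  [2..2]={T0}  "d"  orig:{}
  [3..3]={S}  "a"
  [4..4]={A,T2}  "c"  orig:{A}
  [0..1]={B}  "dc"
  [1..2]=∅  "cd"
  [2..3]=∅  "da"
  [3..4]=∅  "ac"
  [0..2]=∅  "dcd"
  [1..3]=∅  "cda"
  [2..4]=∅  "dac"
  [0..3]=∅  "dcda"
  [1..4]=∅  "cdac"
  [0..4]=∅  "dcdac"

S ∉ T[0,4] ⇒ NO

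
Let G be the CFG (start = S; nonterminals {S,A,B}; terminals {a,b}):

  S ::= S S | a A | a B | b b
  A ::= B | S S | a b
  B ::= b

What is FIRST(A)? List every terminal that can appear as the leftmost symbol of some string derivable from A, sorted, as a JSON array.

FIRST sets, iterate to fixpoint:
[1]
  A via A→a b: +{a}
  B via B→b: +{b}
  S via S→a A: +{a}
  S via S→b b: +{b}
  FIRST[S]={a,b}  FIRST[A]={a}  FIRST[B]={b}
[2]
  A via A→B: +{b}
  FIRST[S]={a,b}  FIRST[A]={a,b}  FIRST[B]={b}
[3] (no change)
  FIRST[S]={a,b}  FIRST[A]={a,b}  FIRST[B]={b}

FIRST(A) = ["a", "b"]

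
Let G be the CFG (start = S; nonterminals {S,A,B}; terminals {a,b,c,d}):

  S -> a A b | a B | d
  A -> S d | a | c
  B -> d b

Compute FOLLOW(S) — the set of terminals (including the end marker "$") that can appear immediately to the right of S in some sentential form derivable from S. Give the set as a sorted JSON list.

FIRST sets, iterate to fixpoint:
round 1:
  A via A→a: +{a}
  A via A→c: +{c}
  B via B→d b: +{d}
  S via S→a A b: +{a}
  S via S→d: +{d}
  S: {a,d}  A: {a,c}  B: {d}
round 2:
  A via A→S d: +{d}
  S: {a,d}  A: {a,c,d}  B: {d}
round 3: (stable)
  S: {a,d}  A: {a,c,d}  B: {d}

FOLLOW iteration:
initialize: $ ∈ FOLLOW(S)
pass 1:
  A→S d: FOLLOW(S) ⊇ FIRST(d) = {d}; new: +{d}
  S→a A b: FOLLOW(A) ⊇ FIRST(b) = {b}; new: +{b}
  S→a B: FOLLOW(B) ⊇ FOLLOW(S) ⊇ {$,d}; new: +{$,d}
  FOLLOW[S]={$,d}  FOLLOW[A]={b}  FOLLOW[B]={$,d}
pass 2: done
  FOLLOW[S]={$,d}  FOLLOW[A]={b}  FOLLOW[B]={$,d}

FOLLOW(S) = ["$", "d"]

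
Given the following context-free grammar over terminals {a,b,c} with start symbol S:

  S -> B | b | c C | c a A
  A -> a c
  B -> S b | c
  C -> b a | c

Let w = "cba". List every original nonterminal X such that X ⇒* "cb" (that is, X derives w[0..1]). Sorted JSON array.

CNF form of G:
  S -> S T2 | T1 C | T1 X3 | b | c
  A -> T0 T1
  B -> S T2 | c
  C -> T2 T0 | c
  T0 -> a
  T1 -> c
  T2 -> b
  X3 -> T0 A

CYK fill (cells [i..j] with 0 ≤ i ≤ j ≤ 1 only):
  [0..0]={B,C,S,T1}  "c"  orig:{B,C,S}
  [1..1]={S,T2}  "b"  orig:{S}
  [0..1]={B,S}  "cb"

Original NTs in T[0,1] deriving "cb": ["B", "S"]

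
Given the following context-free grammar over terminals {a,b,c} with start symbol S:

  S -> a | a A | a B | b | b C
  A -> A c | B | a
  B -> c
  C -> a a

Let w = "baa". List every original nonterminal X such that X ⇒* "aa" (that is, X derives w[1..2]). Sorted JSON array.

CNF form of G:
  S -> T1 A | T1 B | T2 C | a | b
  A -> A T0 | a | c
  B -> c
  C -> T1 T1
  T0 -> c
  T1 -> a
  T2 -> b

CYK table (by increasing span) (cells [i..j] with 1 ≤ i ≤ j ≤ 2 only):
  T[1,1] 'a' = {A,S,T1}  orig:{A,S}
  T[2,2] 'a' = {A,S,T1}  orig:{A,S}
  T[1,2] 'aa' = {C,S}

Original NTs in T[1,2] deriving "aa": ["C", "S"]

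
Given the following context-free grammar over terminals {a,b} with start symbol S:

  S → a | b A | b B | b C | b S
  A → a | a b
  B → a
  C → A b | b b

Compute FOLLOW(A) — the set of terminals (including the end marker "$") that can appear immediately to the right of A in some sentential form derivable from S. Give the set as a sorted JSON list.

Compute FIRST by fixpoint:
round 1:
  A via A→a: +{a}
  B via B→a: +{a}
  C via C→A b: +{a}
  C via C→b b: +{b}
  S via S→a: +{a}
  S via S→b A: +{b}
  FIRST(S)={a,b}  FIRST(A)={a}  FIRST(B)={a}  FIRST(C)={a,b}
round 2: — fixpoint
  FIRST(S)={a,b}  FIRST(A)={a}  FIRST(B)={a}  FIRST(C)={a,b}

Compute FOLLOW by fixpoint:
initialize: $ ∈ FOLLOW(S)
round 1:
  C→A b: FOLLOW(A) ⊇ FIRST(b) = {b}; new: +{b}
  S→b A: FOLLOW(A) ⊇ FOLLOW(S) ⊇ {$}; new: +{$}
  S→b B: FOLLOW(B) ⊇ FOLLOW(S) ⊇ {$}; new: +{$}
  S→b C: FOLLOW(C) ⊇ FOLLOW(S) ⊇ {$}; new: +{$}
  FOLLOW(S)={$}  FOLLOW(A)={$,b}  FOLLOW(B)={$}  FOLLOW(C)={$}
round 2: — fixpoint
  FOLLOW(S)={$}  FOLLOW(A)={$,b}  FOLLOW(B)={$}  FOLLOW(C)={$}

FOLLOW(A) = ["$", "b"]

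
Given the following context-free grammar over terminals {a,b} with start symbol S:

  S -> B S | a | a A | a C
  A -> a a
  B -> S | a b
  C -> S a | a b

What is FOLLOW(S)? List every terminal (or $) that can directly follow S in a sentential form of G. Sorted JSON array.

Compute FIRST by fixpoint:
pass 1:
  A via A→a a: +{a}
  B via B→a b: +{a}
  C via C→a b: +{a}
  S via S→B S: +{a}
  FIRST[S]={a}  FIRST[A]={a}  FIRST[B]={a}  FIRST[C]={a}
pass 2: done
  FIRST[S]={a}  FIRST[A]={a}  FIRST[B]={a}  FIRST[C]={a}

FOLLOW sets:
seed FOLLOW(S) with $
[1]
  C→S a: FOLLOW(S) ⊇ FIRST(a) = {a}; new: +{a}
  S→B S: FOLLOW(B) ⊇ FIRST(S) = {a}; new: +{a}
  S→a A: FOLLOW(A) ⊇ FOLLOW(S) ⊇ {$,a}; new: +{$,a}
  S→a C: FOLLOW(C) ⊇ FOLLOW(S) ⊇ {$,a}; new: +{$,a}
  FOLLOW[S]={$,a}  FOLLOW[A]={$,a}  FOLLOW[B]={a}  FOLLOW[C]={$,a}
[2] done
  FOLLOW[S]={$,a}  FOLLOW[A]={$,a}  FOLLOW[B]={a}  FOLLOW[C]={$,a}

FOLLOW(S) = ["$", "a"]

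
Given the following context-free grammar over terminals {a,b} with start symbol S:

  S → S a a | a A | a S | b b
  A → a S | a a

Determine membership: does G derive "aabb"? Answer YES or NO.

Convert to CNF:
  S -> S X2 | T0 A | T0 S | T1 T1
  A -> T0 S | T0 T0
  T0 -> a
  T1 -> b
  X2 -> T0 T0

Fill CYK table bottom-up:
  [0..0]={T0}  "a"  orig:{}
  [1..1]={T0}  "a"  orig:{}
  [2..2]={T1}  "b"  orig:{}
  [3..3]={T1}  "b"  orig:{}
  [0..1]={A,X2}  "aa"  orig:{A}
  [1..2]=∅  "ab"
  [2..3]={S}  "bb"
  [0..2]=∅  "aab"
  [1..3]={A,S}  "abb"
  [0..3]={A,S}  "aabb"

S ∈ T[0,3] ⇒ YES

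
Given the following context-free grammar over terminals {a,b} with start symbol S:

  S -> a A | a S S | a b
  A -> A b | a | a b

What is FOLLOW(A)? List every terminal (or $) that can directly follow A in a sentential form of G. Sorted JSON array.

FIRST iteration:
[1]
  A via A→a: +{a}
  S via S→a A: +{a}
  FIRST(S)={a}  FIRST(A)={a}
[2] (stable)
  FIRST(S)={a}  FIRST(A)={a}

FOLLOW iteration:
FOLLOW(S) := {$}
pass 1:
  A→A b: FOLLOW(A) ⊇ FIRST(b) = {b}; new: +{b}
  S→a A: FOLLOW(A) ⊇ FOLLOW(S) ⊇ {$}; new: +{$}
  S→a S S: FOLLOW(S) ⊇ FIRST(S) = {a}; new: +{a}
  FOLLOW(S)={$,a}  FOLLOW(A)={$,b}
pass 2:
  S→a A: FOLLOW(A) ⊇ FOLLOW(S) ⊇ {$,a}; new: +{a}
  FOLLOW(S)={$,a}  FOLLOW(A)={$,a,b}
pass 3: (no change)
  FOLLOW(S)={$,a}  FOLLOW(A)={$,a,b}

FOLLOW(A) = ["$", "a", "b"]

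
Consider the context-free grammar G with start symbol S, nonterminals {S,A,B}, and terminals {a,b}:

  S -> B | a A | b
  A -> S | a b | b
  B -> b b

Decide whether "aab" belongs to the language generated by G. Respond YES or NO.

CNF form of G:
  S -> T0 A | T1 T1 | b
  A -> T0 A | T0 T1 | T1 T1 | b
  B -> T1 T1
  T0 -> a
  T1 -> b

Fill CYK table bottom-up:
  cell(0,0) a: {T0}  orig:{}
  cell(1,1) a: {T0}  orig:{}
  cell(2,2) b: {A,S,T1}  orig:{A,S}
  cell(0,1) aa: ∅
  cell(1,2) ab: {A,S}
  cell(0,2) aab: {A,S}

S ∈ T[0,2] ⇒ YES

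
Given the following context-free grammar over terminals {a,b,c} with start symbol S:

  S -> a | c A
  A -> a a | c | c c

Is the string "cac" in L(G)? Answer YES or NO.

Convert to CNF:
  S -> T1 A | a
  A -> T0 T0 | T1 T1 | c
  T0 -> a
  T1 -> c

CYK table (by increasing span):
  [0..0]={A,T1}  "c"  orig:{A}
  [1..1]={S,T0}  "a"  orig:{S}
  [2..2]={A,T1}  "c"  orig:{A}
  [0..1]=∅  "ca"
  [1..2]=∅  "ac"
  [0..2]=∅  "cac"

S ∉ T[0,2] ⇒ NO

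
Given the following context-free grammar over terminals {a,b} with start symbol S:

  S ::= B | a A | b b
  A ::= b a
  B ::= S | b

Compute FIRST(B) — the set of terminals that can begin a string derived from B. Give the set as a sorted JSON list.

Compute FIRST by fixpoint:
pass 1:
  A via A→b a: +{b}
  B via B→b: +{b}
  S via S→B: +{b}
  S via S→a A: +{a}
  FIRST[S]={a,b}  FIRST[A]={b}  FIRST[B]={b}
pass 2:
  B via B→S: +{a}
  FIRST[S]={a,b}  FIRST[A]={b}  FIRST[B]={a,b}
pass 3: — fixpoint
  FIRST[S]={a,b}  FIRST[A]={b}  FIRST[B]={a,b}

FIRST(B) = ["a", "b"]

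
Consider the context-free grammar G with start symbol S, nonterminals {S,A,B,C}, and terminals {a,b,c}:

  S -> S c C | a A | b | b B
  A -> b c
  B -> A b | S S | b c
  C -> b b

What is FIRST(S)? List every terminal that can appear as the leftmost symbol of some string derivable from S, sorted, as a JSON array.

Compute FIRST by fixpoint:
iter 1:
  A via A→b c: +{b}
  B via B→A b: +{b}
  C via C→b b: +{b}
  S via S→a A: +{a}
  S via S→b: +{b}
  FIRST(S)={a,b}  FIRST(A)={b}  FIRST(B)={b}  FIRST(C)={b}
iter 2:
  B via B→S S: +{a}
  FIRST(S)={a,b}  FIRST(A)={b}  FIRST(B)={a,b}  FIRST(C)={b}
iter 3: — fixpoint
  FIRST(S)={a,b}  FIRST(A)={b}  FIRST(B)={a,b}  FIRST(C)={b}

FIRST(S) = ["a", "b"]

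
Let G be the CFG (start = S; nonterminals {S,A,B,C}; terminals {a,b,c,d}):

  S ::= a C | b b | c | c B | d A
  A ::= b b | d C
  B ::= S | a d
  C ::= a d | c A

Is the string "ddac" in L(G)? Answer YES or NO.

Convert to CNF:
  S -> T0 T0 | T1 A | T2 C | T3 B | c
  A -> T0 T0 | T1 C
  B -> T0 T0 | T1 A | T2 C | T2 T1 | T3 B | c
  C -> T2 T1 | T3 A
  T0 -> b
  T1 -> d
  T2 -> a
  T3 -> c

Fill CYK table bottom-up:
  [0..0]={T1}  "d"  orig:{}
  [1..1]={T1}  "d"  orig:{}
  [2..2]={T2}  "a"  orig:{}
  [3..3]={B,S,T3}  "c"  orig:{B,S}
  [0..1]=∅  "dd"
  [1..2]=∅  "da"
  [2..3]=∅  "ac"
  [0..2]=∅  "dda"
  [1..3]=∅  "dac"
  [0..3]=∅  "ddac"

S ∉ T[0,3] ⇒ NO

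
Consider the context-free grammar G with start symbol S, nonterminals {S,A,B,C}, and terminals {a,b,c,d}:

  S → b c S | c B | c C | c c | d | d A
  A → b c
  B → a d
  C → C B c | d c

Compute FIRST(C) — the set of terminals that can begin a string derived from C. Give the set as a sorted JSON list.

Compute FIRST by fixpoint:
[1]
  A via A→b c: +{b}
  B via B→a d: +{a}
  C via C→d c: +{d}
  S via S→b c S: +{b}
  S via S→c B: +{c}
  S via S→d: +{d}
  FIRST(S)={b,c,d}  FIRST(A)={b}  FIRST(B)={a}  FIRST(C)={d}
[2] (stable)
  FIRST(S)={b,c,d}  FIRST(A)={b}  FIRST(B)={a}  FIRST(C)={d}

FIRST(C) = ["d"]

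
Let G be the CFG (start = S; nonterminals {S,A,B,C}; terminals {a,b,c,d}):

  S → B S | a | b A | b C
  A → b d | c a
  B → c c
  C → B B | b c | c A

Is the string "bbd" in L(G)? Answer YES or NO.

Convert to CNF:
  S -> B S | T0 A | T0 C | a
  A -> T0 T1 | T2 T3
  B -> T2 T2
  C -> B B | T0 T2 | T2 A
  T0 -> b
  T1 -> d
  T2 -> c
  T3 -> a

CYK table (by increasing span):
  [0..0]={T0}  "b"  orig:{}
  [1..1]={T0}  "b"  orig:{}
  [2..2]={T1}  "d"  orig:{}
  [0..1]=∅  "bb"
  [1..2]={A}  "bd"
  [0..2]={S}  "bbd"

S ∈ T[0,2] ⇒ YES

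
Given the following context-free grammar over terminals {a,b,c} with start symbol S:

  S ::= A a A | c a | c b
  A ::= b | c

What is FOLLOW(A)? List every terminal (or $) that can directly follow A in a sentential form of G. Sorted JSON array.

FIRST sets, iterate to fixpoint:
iter 1:
  A via A→b: +{b}
  A via A→c: +{c}
  S via S→A a A: +{b,c}
  FIRST(S)={b,c}  FIRST(A)={b,c}
iter 2: (no change)
  FIRST(S)={b,c}  FIRST(A)={b,c}

FOLLOW iteration:
initialize: $ ∈ FOLLOW(S)
iter 1:
  S→A a A: FOLLOW(A) ⊇ FIRST(a) = {a}; new: +{a}
  S→A a A: FOLLOW(A) ⊇ FOLLOW(S) ⊇ {$}; new: +{$}
  FOLLOW[S]={$}  FOLLOW[A]={$,a}
iter 2: (no change)
  FOLLOW[S]={$}  FOLLOW[A]={$,a}

FOLLOW(A) = ["$", "a"]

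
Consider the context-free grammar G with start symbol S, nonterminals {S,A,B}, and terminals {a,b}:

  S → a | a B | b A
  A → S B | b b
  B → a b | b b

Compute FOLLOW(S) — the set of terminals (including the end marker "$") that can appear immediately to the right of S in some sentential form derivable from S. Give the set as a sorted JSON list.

FIRST sets, iterate to fixpoint:
pass 1:
  A via A→b b: +{b}
  B via B→a b: +{a}
  B via B→b b: +{b}
  S via S→a: +{a}
  S via S→b A: +{b}
  FIRST(S)={a,b}  FIRST(A)={b}  FIRST(B)={a,b}
pass 2:
  A via A→S B: +{a}
  FIRST(S)={a,b}  FIRST(A)={a,b}  FIRST(B)={a,b}
pass 3: done
  FIRST(S)={a,b}  FIRST(A)={a,b}  FIRST(B)={a,b}

FOLLOW iteration:
initialize: $ ∈ FOLLOW(S)
[1]
  A→S B: FOLLOW(S) ⊇ FIRST(B) = {a,b}; new: +{a,b}
  S→a B: FOLLOW(B) ⊇ FOLLOW(S) ⊇ {$,a,b}; new: +{$,a,b}
  S→b A: FOLLOW(A) ⊇ FOLLOW(S) ⊇ {$,a,b}; new: +{$,a,b}
  FOLLOW[S]={$,a,b}  FOLLOW[A]={$,a,b}  FOLLOW[B]={$,a,b}
[2] (stable)
  FOLLOW[S]={$,a,b}  FOLLOW[A]={$,a,b}  FOLLOW[B]={$,a,b}

FOLLOW(S) = ["$", "a", "b"]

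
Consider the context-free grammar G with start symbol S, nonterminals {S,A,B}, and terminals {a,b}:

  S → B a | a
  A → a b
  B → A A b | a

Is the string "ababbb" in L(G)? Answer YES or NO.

CNF form of G:
  S -> B T0 | a
  A -> T0 T1
  B -> A X2 | a
  T0 -> a
  T1 -> b
  X2 -> A T1

CYK fill:
  [0..0]={B,S,T0}  "a"  orig:{B,S}
  [1..1]={T1}  "b"  orig:{}
  [2..2]={B,S,T0}  "a"  orig:{B,S}
  [3..3]={T1}  "b"  orig:{}
  [4..4]={T1}  "b"  orig:{}
  [5..5]={T1}  "b"  orig:{}
  [0..1]={A}  "ab"
  [1..2]=∅  "ba"
  [2..3]={A}  "ab"
  [3..4]=∅  "bb"
  [4..5]=∅  "bb"
  [0..2]=∅  "aba"
  [1..3]=∅  "bab"
  [2..4]={X2}  "abb"  orig:{}
  [3..5]=∅  "bbb"
  [0..3]=∅  "abab"
  [1..4]=∅  "babb"
  [2..5]=∅  "abbb"
  [0..4]={B}  "ababb"
  [1..5]=∅  "babbb"
  [0..5]=∅  "ababbb"

S ∉ T[0,5] ⇒ NO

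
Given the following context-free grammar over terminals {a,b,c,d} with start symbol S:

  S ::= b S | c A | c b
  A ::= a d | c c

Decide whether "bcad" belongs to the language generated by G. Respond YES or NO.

CNF form of G:
  S -> T2 A | T2 T3 | T3 S
  A -> T0 T1 | T2 T2
  T0 -> a
  T1 -> d
  T2 -> c
  T3 -> b

CYK fill:
  [0..0]={T3}  "b"  orig:{}
  [1..1]={T2}  "c"  orig:{}
  [2..2]={T0}  "a"  orig:{}
  [3..3]={T1}  "d"  orig:{}
  [0..1]=∅  "bc"
  [1..2]=∅  "ca"
  [2..3]={A}  "ad"
  [0..2]=∅  "bca"
  [1..3]={S}  "cad"
  [0..3]={S}  "bcad"

S ∈ T[0,3] ⇒ YES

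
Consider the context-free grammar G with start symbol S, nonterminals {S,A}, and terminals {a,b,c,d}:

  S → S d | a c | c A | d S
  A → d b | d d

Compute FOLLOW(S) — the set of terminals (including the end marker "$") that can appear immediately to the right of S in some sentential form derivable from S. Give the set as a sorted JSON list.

Compute FIRST by fixpoint:
[1]
  A via A→d b: +{d}
  S via S→a c: +{a}
  S via S→c A: +{c}
  S via S→d S: +{d}
  FIRST[S]={a,c,d}  FIRST[A]={d}
[2] (stable)
  FIRST[S]={a,c,d}  FIRST[A]={d}

Compute FOLLOW by fixpoint:
FOLLOW(S) := {$}
[1]
  S→S d: FOLLOW(S) ⊇ FIRST(d) = {d}; new: +{d}
  S→c A: FOLLOW(A) ⊇ FOLLOW(S) ⊇ {$,d}; new: +{$,d}
  FOLLOW(S)={$,d}  FOLLOW(A)={$,d}
[2] — fixpoint
  FOLLOW(S)={$,d}  FOLLOW(A)={$,d}

FOLLOW(S) = ["$", "d"]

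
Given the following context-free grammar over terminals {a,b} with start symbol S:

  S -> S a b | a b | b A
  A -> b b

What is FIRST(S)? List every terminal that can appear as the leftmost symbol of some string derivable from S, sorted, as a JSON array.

FIRST iteration:
round 1:
  A via A→b b: +{b}
  S via S→a b: +{a}
  S via S→b A: +{b}
  FIRST[S]={a,b}  FIRST[A]={b}
round 2: done
  FIRST[S]={a,b}  FIRST[A]={b}

FIRST(S) = ["a", "b"]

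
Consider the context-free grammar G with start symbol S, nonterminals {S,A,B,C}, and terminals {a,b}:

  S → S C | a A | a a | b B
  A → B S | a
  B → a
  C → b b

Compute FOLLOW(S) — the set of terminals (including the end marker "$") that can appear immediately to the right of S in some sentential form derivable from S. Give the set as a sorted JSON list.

FIRST sets, iterate to fixpoint:
pass 1:
  A via A→a: +{a}
  B via B→a: +{a}
  C via C→b b: +{b}
  S via S→a A: +{a}
  S via S→b B: +{b}
  FIRST[S]={a,b}  FIRST[A]={a}  FIRST[B]={a}  FIRST[C]={b}
pass 2: — fixpoint
  FIRST[S]={a,b}  FIRST[A]={a}  FIRST[B]={a}  FIRST[C]={b}

FOLLOW sets:
initialize: $ ∈ FOLLOW(S)
[1]
  A→B S: FOLLOW(B) ⊇ FIRST(S) = {a,b}; new: +{a,b}
  S→S C: FOLLOW(S) ⊇ FIRST(C) = {b}; new: +{b}
  S→S C: FOLLOW(C) ⊇ FOLLOW(S) ⊇ {$,b}; new: +{$,b}
  S→a A: FOLLOW(A) ⊇ FOLLOW(S) ⊇ {$,b}; new: +{$,b}
  S→b B: FOLLOW(B) ⊇ FOLLOW(S) ⊇ {$,b}; new: +{$}
  S: {$,b}  A: {$,b}  B: {$,a,b}  C: {$,b}
[2] (no change)
  S: {$,b}  A: {$,b}  B: {$,a,b}  C: {$,b}

FOLLOW(S) = ["$", "b"]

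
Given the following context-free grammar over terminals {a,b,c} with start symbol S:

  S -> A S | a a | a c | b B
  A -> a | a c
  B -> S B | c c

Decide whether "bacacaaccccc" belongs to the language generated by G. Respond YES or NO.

Convert to CNF:
  S -> A S | T0 T0 | T0 T1 | T2 B
  A -> T0 T1 | a
  B -> S B | T1 T1
  T0 -> a
  T1 -> c
  T2 -> b

CYK fill:
  [0..0]={T2}  "b"  orig:{}
  [1..1]={A,T0}  "a"  orig:{A}
  [2..2]={T1}  "c"  orig:{}
  [3..3]={A,T0}  "a"  orig:{A}
  [4..4]={T1}  "c"  orig:{}
  [5..5]={A,T0}  "a"  orig:{A}
  [6..6]={A,T0}  "a"  orig:{A}
  [7..7]={T1}  "c"  orig:{}
  [8..8]={T1}  "c"  orig:{}
  [9..9]={T1}  "c"  orig:{}
  [10..10]={T1}  "c"  orig:{}
  [11..11]={T1}  "c"  orig:{}
  [0..1]=∅  "ba"
  [1..2]={A,S}  "ac"
  [2..3]=∅  "ca"
  [3..4]={A,S}  "ac"
  [4..5]=∅  "ca"
  [5..6]={S}  "aa"
  [6..7]={A,S}  "ac"
  [7..8]={B}  "cc"
  [8..9]={B}  "cc"
  [9..10]={B}  "cc"
  [10..11]={B}  "cc"
  [0..2]=∅  "bac"
  [1..3]=∅  "aca"
  [2..4]=∅  "cac"
  [3..5]=∅  "aca"
  [4..6]=∅  "caa"
  [5..7]={S}  "aac"
  [6..8]=∅  "acc"
  [7..9]=∅  "ccc"
  [8..10]=∅  "ccc"
  [9..11]=∅  "ccc"
  [0..3]=∅  "baca"
  [1..4]={S}  "acac"
  [2..5]=∅  "caca"
  [3..6]={S}  "acaa"
  [4..7]=∅  "caac"
  [5..8]={B}  "aacc"
  [6..9]={B}  "accc"
  [7..10]=∅  "cccc"
  [8..11]=∅  "cccc"
  [0..4]=∅  "bacac"
  [1..5]=∅  "acaca"
  [2..6]=∅  "cacaa"
  [3..7]={S}  "acaac"
  [4..8]=∅  "caacc"
  [5..9]={B}  "aaccc"
  [6..10]=∅  "acccc"
  [7..11]=∅  "ccccc"
  [0..5]=∅  "bacaca"
  [1..6]={S}  "acacaa"
  [2..7]=∅  "cacaac"
  [3..8]={B}  "acaacc"
  [4..9]=∅  "caaccc"
  [5..10]=∅  "aacccc"
  [6..11]=∅  "accccc"
  [0..6]=∅  "bacacaa"
  [1..7]={S}  "acacaac"
  [2..8]=∅  "cacaacc"
  [3..9]={B}  "acaaccc"
  [4..10]=∅  "caacccc"
  [5..11]=∅  "aaccccc"
  [0..7]=∅  "bacacaac"
  [1..8]={B}  "acacaacc"
  [2..9]=∅  "cacaaccc"
  [3..10]=∅  "acaacccc"
  [4..11]=∅  "caaccccc"
  [0..8]={S}  "bacacaacc"
  [1..9]={B}  "acacaaccc"
  [2..10]=∅  "cacaacccc"
  [3..11]=∅  "acaaccccc"
  [0..9]={S}  "bacacaaccc"
  [1..10]=∅  "acacaacccc"
  [2..11]=∅  "cacaaccccc"
  [0..10]={B}  "bacacaacccc"
  [1..11]=∅  "acacaaccccc"
  [0..11]={B}  "bacacaaccccc"

S ∉ T[0,11] ⇒ NO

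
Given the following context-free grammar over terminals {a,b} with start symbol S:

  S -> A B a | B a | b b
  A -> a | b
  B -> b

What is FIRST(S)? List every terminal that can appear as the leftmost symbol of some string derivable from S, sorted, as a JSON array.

FIRST sets, iterate to fixpoint:
[1]
  A via A→a: +{a}
  A via A→b: +{b}
  B via B→b: +{b}
  S via S→A B a: +{a,b}
  FIRST(S)={a,b}  FIRST(A)={a,b}  FIRST(B)={b}
[2] (stable)
  FIRST(S)={a,b}  FIRST(A)={a,b}  FIRST(B)={b}

FIRST(S) = ["a", "b"]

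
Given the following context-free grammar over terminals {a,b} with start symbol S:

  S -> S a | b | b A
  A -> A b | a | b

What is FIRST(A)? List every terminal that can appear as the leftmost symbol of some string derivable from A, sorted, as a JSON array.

FIRST iteration:
[1]
  A via A→a: +{a}
  A via A→b: +{b}
  S via S→b: +{b}
  S: {b}  A: {a,b}
[2] (no change)
  S: {b}  A: {a,b}

FIRST(A) = ["a", "b"]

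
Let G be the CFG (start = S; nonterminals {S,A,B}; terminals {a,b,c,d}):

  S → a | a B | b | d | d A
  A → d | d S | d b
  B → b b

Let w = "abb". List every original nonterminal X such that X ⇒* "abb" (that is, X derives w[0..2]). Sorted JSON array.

CNF form of G:
  S -> T0 A | T2 B | a | b | d
  A -> T0 S | T0 T1 | d
  B -> T1 T1
  T0 -> d
  T1 -> b
  T2 -> a

Fill CYK table bottom-up (cells [i..j] with 0 ≤ i ≤ j ≤ 2 only):
  [0..0]={S,T2}  "a"  orig:{S}
  [1..1]={S,T1}  "b"  orig:{S}
  [2..2]={S,T1}  "b"  orig:{S}
  [0..1]=∅  "ab"
  [1..2]={B}  "bb"
  [0..2]={S}  "abb"

Original NTs in T[0,2] deriving "abb": ["S"]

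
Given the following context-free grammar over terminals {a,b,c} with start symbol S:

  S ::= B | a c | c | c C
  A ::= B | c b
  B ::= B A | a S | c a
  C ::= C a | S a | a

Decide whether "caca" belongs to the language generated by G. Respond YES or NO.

Convert to CNF:
  S -> B A | T0 S | T0 T1 | T1 C | T1 T0 | c
  A -> B A | T0 S | T1 T0 | T1 T2
  B -> B A | T0 S | T1 T0
  C -> C T0 | S T0 | a
  T0 -> a
  T1 -> c
  T2 -> b

CYK table (by increasing span):
  T[0,0] 'c' = {S,T1}  orig:{S}
  T[1,1] 'a' = {C,T0}  orig:{C}
  T[2,2] 'c' = {S,T1}  orig:{S}
  T[3,3] 'a' = {C,T0}  orig:{C}
  T[0,1] 'ca' = {A,B,C,S}
  T[1,2] 'ac' = {A,B,S}
  T[2,3] 'ca' = {A,B,C,S}
  T[0,2] 'cac' = ∅
  T[1,3] 'aca' = {A,B,C,S}
  T[0,3] 'caca' = {A,B,S}

S ∈ T[0,3] ⇒ YES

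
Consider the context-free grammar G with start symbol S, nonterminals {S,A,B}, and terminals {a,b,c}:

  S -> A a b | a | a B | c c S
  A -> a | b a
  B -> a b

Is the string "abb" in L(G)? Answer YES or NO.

CNF form of G:
  S -> A X3 | T1 B | T2 X4 | a
  A -> T0 T1 | a
  B -> T1 T0
  T0 -> b
  T1 -> a
  T2 -> c
  X3 -> T1 T0
  X4 -> T2 S

CYK table (by increasing span):
  T[0,0] 'a' = {A,S,T1}  orig:{A,S}
  T[1,1] 'b' = {T0}  orig:{}
  T[2,2] 'b' = {T0}  orig:{}
  T[0,1] 'ab' = {B,X3}  orig:{B}
  T[1,2] 'bb' = ∅
  T[0,2] 'abb' = ∅

S ∉ T[0,2] ⇒ NO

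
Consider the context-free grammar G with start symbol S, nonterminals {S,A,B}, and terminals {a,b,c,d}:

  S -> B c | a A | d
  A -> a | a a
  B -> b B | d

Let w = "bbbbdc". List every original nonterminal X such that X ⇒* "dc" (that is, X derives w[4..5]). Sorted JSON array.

CNF form of G:
  S -> B T2 | T0 A | d
  A -> T0 T0 | a
  B -> T1 B | d
  T0 -> a
  T1 -> b
  T2 -> c

CYK fill — only the sub-triangle for w[4..5]:
  cell(4,4) d: {B,S}
  cell(5,5) c: {T2}  orig:{}
  cell(4,5) dc: {S}

Original NTs in T[4,5] deriving "dc": ["S"]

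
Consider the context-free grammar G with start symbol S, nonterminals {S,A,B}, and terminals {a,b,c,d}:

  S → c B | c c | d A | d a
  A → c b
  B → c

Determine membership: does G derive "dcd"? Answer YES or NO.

Convert to CNF:
  S -> T0 B | T0 T0 | T2 A | T2 T3
  A -> T0 T1
  B -> c
  T0 -> c
  T1 -> b
  T2 -> d
  T3 -> a

CYK fill:
  [0..0]={T2}  "d"  orig:{}
  [1..1]={B,T0}  "c"  orig:{B}
  [2..2]={T2}  "d"  orig:{}
  [0..1]=∅  "dc"
  [1..2]=∅  "cd"
  [0..2]=∅  "dcd"

S ∉ T[0,2] ⇒ NO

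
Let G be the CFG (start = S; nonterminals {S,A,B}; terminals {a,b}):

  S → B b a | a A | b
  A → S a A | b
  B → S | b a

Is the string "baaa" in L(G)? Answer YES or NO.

Convert to CNF:
  S -> B X4 | T0 A | b
  A -> S X2 | b
  B -> B X3 | T0 A | T1 T0 | b
  T0 -> a
  T1 -> b
  X2 -> T0 A
  X3 -> T1 T0
  X4 -> T1 T0

Fill CYK table bottom-up:
  [0..0]={A,B,S,T1}  "b"  orig:{A,B,S}
  [1..1]={T0}  "a"  orig:{}
  [2..2]={T0}  "a"  orig:{}
  [3..3]={T0}  "a"  orig:{}
  [0..1]={B,X3,X4}  "ba"  orig:{B}
  [1..2]=∅  "aa"
  [2..3]=∅  "aa"
  [0..2]=∅  "baa"
  [1..3]=∅  "aaa"
  [0..3]=∅  "baaa"

S ∉ T[0,3] ⇒ NO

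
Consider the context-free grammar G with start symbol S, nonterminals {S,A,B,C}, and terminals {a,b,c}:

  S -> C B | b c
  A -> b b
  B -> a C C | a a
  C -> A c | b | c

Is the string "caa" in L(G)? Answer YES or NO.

Convert to CNF:
  S -> C B | T0 T2
  A -> T0 T0
  B -> T1 T1 | T1 X3
  C -> A T2 | b | c
  T0 -> b
  T1 -> a
  T2 -> c
  X3 -> C C

CYK table (by increasing span):
  [0..0]={C,T2}  "c"  orig:{C}
  [1..1]={T1}  "a"  orig:{}
  [2..2]={T1}  "a"  orig:{}
  [0..1]=∅  "ca"
  [1..2]={B}  "aa"
  [0..2]={S}  "caa"

S ∈ T[0,2] ⇒ YES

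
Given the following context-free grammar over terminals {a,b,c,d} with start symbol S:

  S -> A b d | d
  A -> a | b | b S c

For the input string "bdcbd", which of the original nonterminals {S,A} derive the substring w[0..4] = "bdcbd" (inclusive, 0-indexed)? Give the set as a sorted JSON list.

Convert to CNF:
  S -> A X4 | d
  A -> T0 X3 | a | b
  T0 -> b
  T1 -> c
  T2 -> d
  X3 -> S T1
  X4 -> T0 T2

Fill CYK table bottom-up (cells [i..j] with 0 ≤ i ≤ j ≤ 4 only):
  [0..0]={A,T0}  "b"  orig:{A}
  [1..1]={S,T2}  "d"  orig:{S}
  [2..2]={T1}  "c"  orig:{}
  [3..3]={A,T0}  "b"  orig:{A}
  [4..4]={S,T2}  "d"  orig:{S}
  [0..1]={X4}  "bd"  orig:{}
  [1..2]={X3}  "dc"  orig:{}
  [2..3]=∅  "cb"
  [3..4]={X4}  "bd"  orig:{}
  [0..2]={A}  "bdc"
  [1..3]=∅  "dcb"
  [2..4]=∅  "cbd"
  [0..3]=∅  "bdcb"
  [1..4]=∅  "dcbd"
  [0..4]={S}  "bdcbd"

Original NTs in T[0,4] deriving "bdcbd": ["S"]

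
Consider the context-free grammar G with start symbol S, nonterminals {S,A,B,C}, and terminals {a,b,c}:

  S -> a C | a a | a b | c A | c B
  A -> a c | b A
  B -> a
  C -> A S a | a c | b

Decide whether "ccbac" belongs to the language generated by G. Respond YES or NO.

Convert to CNF:
  S -> T0 C | T0 T0 | T0 T2 | T1 A | T1 B
  A -> T0 T1 | T2 A
  B -> a
  C -> A X3 | T0 T1 | b
  T0 -> a
  T1 -> c
  T2 -> b
  X3 -> S T0

Fill CYK table bottom-up:
  T[0,0] 'c' = {T1}  orig:{}
  T[1,1] 'c' = {T1}  orig:{}
  T[2,2] 'b' = {C,T2}  orig:{C}
  T[3,3] 'a' = {B,T0}  orig:{B}
  T[4,4] 'c' = {T1}  orig:{}
  T[0,1] 'cc' = ∅
  T[1,2] 'cb' = ∅
  T[2,3] 'ba' = ∅
  T[3,4] 'ac' = {A,C}
  T[0,2] 'ccb' = ∅
  T[1,3] 'cba' = ∅
  T[2,4] 'bac' = {A}
  T[0,3] 'ccba' = ∅
  T[1,4] 'cbac' = {S}
  T[0,4] 'ccbac' = ∅

S ∉ T[0,4] ⇒ NO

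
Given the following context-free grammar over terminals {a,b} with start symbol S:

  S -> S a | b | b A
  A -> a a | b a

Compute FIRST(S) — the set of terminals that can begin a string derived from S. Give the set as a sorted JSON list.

Compute FIRST by fixpoint:
iter 1:
  A via A→a a: +{a}
  A via A→b a: +{b}
  S via S→b: +{b}
  FIRST(S)={b}  FIRST(A)={a,b}
iter 2: done
  FIRST(S)={b}  FIRST(A)={a,b}

FIRST(S) = ["b"]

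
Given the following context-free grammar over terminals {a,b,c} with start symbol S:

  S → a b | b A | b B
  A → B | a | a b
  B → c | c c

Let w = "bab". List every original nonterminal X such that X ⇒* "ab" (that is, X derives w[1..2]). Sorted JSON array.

CNF form of G:
  S -> T0 T1 | T1 A | T1 B
  A -> T0 T1 | T2 T2 | a | c
  B -> T2 T2 | c
  T0 -> a
  T1 -> b
  T2 -> c

CYK fill — only the sub-triangle for w[1..2]:
  T[1,1] 'a' = {A,T0}  orig:{A}
  T[2,2] 'b' = {T1}  orig:{}
  T[1,2] 'ab' = {A,S}

Original NTs in T[1,2] deriving "ab": ["A", "S"]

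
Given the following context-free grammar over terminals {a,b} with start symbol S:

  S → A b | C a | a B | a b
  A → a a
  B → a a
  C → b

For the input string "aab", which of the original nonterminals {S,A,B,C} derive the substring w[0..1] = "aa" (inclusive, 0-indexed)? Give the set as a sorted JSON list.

Convert to CNF:
  S -> A T1 | C T0 | T0 B | T0 T1
  A -> T0 T0
  B -> T0 T0
  C -> b
  T0 -> a
  T1 -> b

CYK table (by increasing span) — only the sub-triangle for w[0..1]:
  cell(0,0) a: {T0}  orig:{}
  cell(1,1) a: {T0}  orig:{}
  cell(0,1) aa: {A,B}

Original NTs in T[0,1] deriving "aa": ["A", "B"]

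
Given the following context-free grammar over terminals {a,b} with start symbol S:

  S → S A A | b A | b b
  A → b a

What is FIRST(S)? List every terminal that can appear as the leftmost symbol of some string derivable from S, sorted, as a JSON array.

Compute FIRST by fixpoint:
iter 1:
  A via A→b a: +{b}
  S via S→b A: +{b}
  FIRST[S]={b}  FIRST[A]={b}
iter 2: (stable)
  FIRST[S]={b}  FIRST[A]={b}

FIRST(S) = ["b"]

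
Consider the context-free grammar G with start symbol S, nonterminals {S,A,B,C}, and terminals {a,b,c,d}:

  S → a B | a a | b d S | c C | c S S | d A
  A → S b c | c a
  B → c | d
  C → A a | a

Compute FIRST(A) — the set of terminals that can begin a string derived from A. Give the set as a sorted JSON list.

Compute FIRST by fixpoint:
pass 1:
  A via A→c a: +{c}
  B via B→c: +{c}
  B via B→d: +{d}
  C via C→A a: +{c}
  C via C→a: +{a}
  S via S→a B: +{a}
  S via S→b d S: +{b}
  S via S→c C: +{c}
  S via S→d A: +{d}
  FIRST(S)={a,b,c,d}  FIRST(A)={c}  FIRST(B)={c,d}  FIRST(C)={a,c}
pass 2:
  A via A→S b c: +{a,b,d}
  C via C→A a: +{b,d}
  FIRST(S)={a,b,c,d}  FIRST(A)={a,b,c,d}  FIRST(B)={c,d}  FIRST(C)={a,b,c,d}
pass 3: (stable)
  FIRST(S)={a,b,c,d}  FIRST(A)={a,b,c,d}  FIRST(B)={c,d}  FIRST(C)={a,b,c,d}

FIRST(A) = ["a", "b", "c", "d"]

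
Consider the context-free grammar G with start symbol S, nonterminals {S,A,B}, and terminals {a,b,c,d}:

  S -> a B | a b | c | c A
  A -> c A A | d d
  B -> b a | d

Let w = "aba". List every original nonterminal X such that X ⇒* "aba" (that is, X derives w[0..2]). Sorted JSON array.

CNF form of G:
  S -> T0 A | T3 B | T3 T2 | c
  A -> T0 X4 | T1 T1
  B -> T2 T3 | d
  T0 -> c
  T1 -> d
  T2 -> b
  T3 -> a
  X4 -> A A

Fill CYK table bottom-up — only the sub-triangle for w[0..2]:
  T[0,0] 'a' = {T3}  orig:{}
  T[1,1] 'b' = {T2}  orig:{}
  T[2,2] 'a' = {T3}  orig:{}
  T[0,1] 'ab' = {S}
  T[1,2] 'ba' = {B}
  T[0,2] 'aba' = {S}

Original NTs in T[0,2] deriving "aba": ["S"]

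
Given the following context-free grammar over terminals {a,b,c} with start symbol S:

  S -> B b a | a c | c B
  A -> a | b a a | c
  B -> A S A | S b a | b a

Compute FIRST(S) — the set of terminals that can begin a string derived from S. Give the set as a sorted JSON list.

FIRST iteration:
iter 1:
  A via A→a: +{a}
  A via A→b a a: +{b}
  A via A→c: +{c}
  B via B→A S A: +{a,b,c}
  S via S→B b a: +{a,b,c}
  FIRST(S)={a,b,c}  FIRST(A)={a,b,c}  FIRST(B)={a,b,c}
iter 2: (stable)
  FIRST(S)={a,b,c}  FIRST(A)={a,b,c}  FIRST(B)={a,b,c}

FIRST(S) = ["a", "b", "c"]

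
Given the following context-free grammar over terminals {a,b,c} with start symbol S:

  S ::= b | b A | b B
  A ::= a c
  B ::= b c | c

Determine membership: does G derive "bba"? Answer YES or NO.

Convert to CNF:
  S -> T2 A | T2 B | b
  A -> T0 T1
  B -> T2 T1 | c
  T0 -> a
  T1 -> c
  T2 -> b

Fill CYK table bottom-up:
  cell(0,0) b: {S,T2}  orig:{S}
  cell(1,1) b: {S,T2}  orig:{S}
  cell(2,2) a: {T0}  orig:{}
  cell(0,1) bb: ∅
  cell(1,2) ba: ∅
  cell(0,2) bba: ∅

S ∉ T[0,2] ⇒ NO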